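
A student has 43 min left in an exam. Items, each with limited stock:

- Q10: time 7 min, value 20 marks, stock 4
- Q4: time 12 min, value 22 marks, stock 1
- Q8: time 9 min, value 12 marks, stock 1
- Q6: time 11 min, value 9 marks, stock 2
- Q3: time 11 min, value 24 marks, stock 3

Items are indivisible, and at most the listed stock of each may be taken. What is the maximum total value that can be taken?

Top feasible selections:
- 3×Q10 + 2×Q3: time 43, value 108
- 4×Q10 + 1×Q3: time 39, value 104
Best: 108 marks.

108 marks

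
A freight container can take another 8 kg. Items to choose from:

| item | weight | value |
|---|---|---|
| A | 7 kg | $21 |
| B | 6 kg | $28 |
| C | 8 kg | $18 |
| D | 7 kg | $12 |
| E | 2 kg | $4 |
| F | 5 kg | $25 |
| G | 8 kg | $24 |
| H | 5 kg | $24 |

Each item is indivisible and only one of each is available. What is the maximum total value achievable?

Check high-value combinations within 8 kg:
- B+E: weight 6+2=8, value 28+4=32
- E+F: weight 2+5=7, value 4+25=29
- B: weight 6, value 28
- E+H: weight 2+5=7, value 4+24=28
- F: weight 5, value 25
Best: $32.

$32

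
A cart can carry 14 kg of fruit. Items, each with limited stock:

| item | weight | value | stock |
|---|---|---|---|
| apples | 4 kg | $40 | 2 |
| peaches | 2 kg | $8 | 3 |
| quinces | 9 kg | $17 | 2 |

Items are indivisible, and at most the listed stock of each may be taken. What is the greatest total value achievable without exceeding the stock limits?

Best selections within weight 14 and stock limits:
- 2×apples + 3×peaches: weight 14, value 104
- 2×apples + 2×peaches: weight 12, value 96
- 2×apples + 1×peaches: weight 10, value 88
Best: $104.

$104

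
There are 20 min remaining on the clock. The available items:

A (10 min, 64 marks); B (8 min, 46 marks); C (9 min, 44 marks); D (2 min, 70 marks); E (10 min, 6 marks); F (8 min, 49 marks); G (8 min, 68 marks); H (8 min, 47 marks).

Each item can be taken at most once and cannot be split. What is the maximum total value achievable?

Check high-value combinations within 20 min:
- A+D+G: time 10+2+8=20, value 64+70+68=202
- D+F+G: time 2+8+8=18, value 70+49+68=187
- D+G+H: time 2+8+8=18, value 70+68+47=185
- B+D+G: time 8+2+8=18, value 46+70+68=184
Best: 202 marks.

202 marks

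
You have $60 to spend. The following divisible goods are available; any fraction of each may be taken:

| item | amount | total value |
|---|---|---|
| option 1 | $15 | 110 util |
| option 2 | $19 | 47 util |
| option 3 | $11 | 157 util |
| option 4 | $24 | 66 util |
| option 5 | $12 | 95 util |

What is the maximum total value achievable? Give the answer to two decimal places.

Take in order of value per unit:
- option 3 (157/11 per unit): all 11 → value 157, running total 157.00
- option 5 (95/12 per unit): all 12 → value 95, running total 252.00
- option 1 (110/15 per unit): all 15 → value 110, running total 362.00
- option 4 (66/24 per unit): 22 of 24 → value 22×66/24 = 60.5000, running total 422.50
Total 422.50.

422.50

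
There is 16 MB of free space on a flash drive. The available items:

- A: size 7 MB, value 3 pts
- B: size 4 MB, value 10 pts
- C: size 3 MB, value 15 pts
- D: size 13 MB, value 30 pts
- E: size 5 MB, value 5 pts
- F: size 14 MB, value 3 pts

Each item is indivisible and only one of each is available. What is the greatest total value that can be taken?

45 pts

Check high-value combinations within 16 MB:
- C+D: size 3+13=16, value 15+30=45
- B+C+E: size 4+3+5=12, value 10+15+5=30
- D: size 13, value 30
- A+B+C: size 7+4+3=14, value 3+10+15=28
- B+C: size 4+3=7, value 10+15=25
Best: 45 pts.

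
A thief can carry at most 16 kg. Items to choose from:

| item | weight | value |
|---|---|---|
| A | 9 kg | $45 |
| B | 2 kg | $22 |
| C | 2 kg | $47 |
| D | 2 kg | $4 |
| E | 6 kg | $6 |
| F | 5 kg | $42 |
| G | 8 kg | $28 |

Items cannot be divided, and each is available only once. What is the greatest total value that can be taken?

$134

Check high-value combinations within 16 kg:
- A+C+F: weight 9+2+5=16, value 45+47+42=134
- A+B+C+D: weight 9+2+2+2=15, value 45+22+47+4=118
- B+C+E+F: weight 2+2+6+5=15, value 22+47+6+42=117
Best: $134.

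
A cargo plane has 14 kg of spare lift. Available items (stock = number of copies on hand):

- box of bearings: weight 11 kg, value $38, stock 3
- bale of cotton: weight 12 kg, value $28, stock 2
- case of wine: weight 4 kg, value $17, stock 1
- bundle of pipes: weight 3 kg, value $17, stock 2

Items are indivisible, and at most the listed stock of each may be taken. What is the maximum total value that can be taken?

$55

Best selections within weight 14 and stock limits:
- 1×box of bearings + 1×bundle of pipes: weight 14, value 55
- 1×case of wine + 2×bundle of pipes: weight 10, value 51
- 1×box of bearings: weight 11, value 38
Best: $55.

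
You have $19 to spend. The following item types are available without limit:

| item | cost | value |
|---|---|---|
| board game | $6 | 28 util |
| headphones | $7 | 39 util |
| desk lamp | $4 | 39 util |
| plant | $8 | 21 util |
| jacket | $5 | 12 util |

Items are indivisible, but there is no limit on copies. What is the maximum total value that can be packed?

156 util

Best value-per-unit is desk lamp at 39/4; filling with it alone gives 4×39 = 156.
Optimal mix: 1×headphones + 3×desk lamp → cost 19, value 156.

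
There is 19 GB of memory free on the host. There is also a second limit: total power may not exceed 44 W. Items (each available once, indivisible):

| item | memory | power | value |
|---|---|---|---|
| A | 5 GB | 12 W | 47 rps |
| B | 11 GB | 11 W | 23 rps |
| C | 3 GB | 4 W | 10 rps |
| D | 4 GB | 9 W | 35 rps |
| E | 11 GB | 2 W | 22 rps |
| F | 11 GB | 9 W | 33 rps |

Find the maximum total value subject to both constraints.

Feasible sets respecting both limits:
- A+C+D: memory 12, power 25, value 92
- A+C+F: memory 19, power 25, value 90
- A+D: memory 9, power 21, value 82
Best: 92 rps.

92 rps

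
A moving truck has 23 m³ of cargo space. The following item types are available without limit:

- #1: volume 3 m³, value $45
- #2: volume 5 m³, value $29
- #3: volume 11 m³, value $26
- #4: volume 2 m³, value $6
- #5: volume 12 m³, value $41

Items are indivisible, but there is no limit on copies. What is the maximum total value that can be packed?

$321

Best value-per-unit is #1 at 45/3; filling with it alone gives 7×45 = 315.
Optimal mix: 7×#1 + 1×#4 → volume 23, value 321.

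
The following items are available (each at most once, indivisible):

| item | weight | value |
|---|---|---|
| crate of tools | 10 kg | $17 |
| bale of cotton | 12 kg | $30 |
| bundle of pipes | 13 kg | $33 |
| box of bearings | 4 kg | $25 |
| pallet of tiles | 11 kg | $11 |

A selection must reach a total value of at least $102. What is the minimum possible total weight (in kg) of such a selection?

39

Subsets with value ≥ 102, sorted by total weight:
- crate of tools+bale of cotton+bundle of pipes+box of bearings: weight 39, value 105
- crate of tools+bale of cotton+bundle of pipes+box of bearings+pallet of tiles: weight 50, value 116
Minimum weight: 39 kg.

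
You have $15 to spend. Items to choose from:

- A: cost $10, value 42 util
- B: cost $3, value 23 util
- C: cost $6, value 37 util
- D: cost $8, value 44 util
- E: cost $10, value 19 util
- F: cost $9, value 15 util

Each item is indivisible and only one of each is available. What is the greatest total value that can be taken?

Check high-value combinations within $15:
- C+D: cost 6+8=14, value 37+44=81
- B+D: cost 3+8=11, value 23+44=67
- A+B: cost 10+3=13, value 42+23=65
Best: 81 util.

81 util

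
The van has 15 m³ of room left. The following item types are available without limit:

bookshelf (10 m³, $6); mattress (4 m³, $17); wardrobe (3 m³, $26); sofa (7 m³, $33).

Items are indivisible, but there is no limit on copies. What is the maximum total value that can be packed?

Best value-per-unit is wardrobe at 26/3, and filling with it alone uses volume 5×3=15. No mix of the others beats 5×26 = 130.

$130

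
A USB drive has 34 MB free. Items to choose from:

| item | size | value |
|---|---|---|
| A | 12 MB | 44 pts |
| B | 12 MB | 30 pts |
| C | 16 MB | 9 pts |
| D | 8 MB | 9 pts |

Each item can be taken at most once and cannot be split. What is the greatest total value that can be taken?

83 pts

Check high-value combinations within 34 MB:
- A+B+D: size 12+12+8=32, value 44+30+9=83
- A+B: size 12+12=24, value 44+30=74
- A+D: size 12+8=20, value 44+9=53
- A+C: size 12+16=28, value 44+9=53
- A: size 12, value 44
Best: 83 pts.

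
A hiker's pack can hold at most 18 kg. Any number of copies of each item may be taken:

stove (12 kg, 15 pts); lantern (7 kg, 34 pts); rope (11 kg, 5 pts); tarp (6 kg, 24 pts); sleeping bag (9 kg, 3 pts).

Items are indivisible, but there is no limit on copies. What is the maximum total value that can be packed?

Best value-per-unit is lantern at 34/7; filling with it alone gives 2×34 = 68.
Optimal mix: 3×tarp → weight 18, value 72.

72 pts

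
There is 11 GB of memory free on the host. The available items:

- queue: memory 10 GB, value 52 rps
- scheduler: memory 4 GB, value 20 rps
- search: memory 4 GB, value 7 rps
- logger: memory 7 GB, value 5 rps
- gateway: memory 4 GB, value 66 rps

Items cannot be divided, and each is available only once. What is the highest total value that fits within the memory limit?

86 rps

This is a 0/1 knapsack; check combinations near the capacity.
- scheduler+gateway: memory 4+4=8, value 20+66=86
- search+gateway: memory 4+4=8, value 7+66=73
- logger+gateway: memory 7+4=11, value 5+66=71
- gateway: memory 4, value 66
Best: 86 rps.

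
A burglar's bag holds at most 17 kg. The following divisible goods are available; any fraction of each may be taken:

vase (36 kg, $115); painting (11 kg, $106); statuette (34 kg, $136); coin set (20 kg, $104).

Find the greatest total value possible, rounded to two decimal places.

Take in order of value per unit:
- painting (106/11 per unit): all 11 → value 106, running total 106.00
- coin set (104/20 per unit): 6 of 20 → value 6×104/20 = 31.2000, running total 137.20
Total 137.20.

137.20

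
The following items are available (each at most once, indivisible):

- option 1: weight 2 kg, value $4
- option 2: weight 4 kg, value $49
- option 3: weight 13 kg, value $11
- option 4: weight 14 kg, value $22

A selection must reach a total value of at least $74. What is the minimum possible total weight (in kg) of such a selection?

Subsets with value ≥ 74, sorted by total weight:
- option 1+option 2+option 4: weight 20, value 75
- option 2+option 3+option 4: weight 31, value 82
Minimum weight: 20 kg.

20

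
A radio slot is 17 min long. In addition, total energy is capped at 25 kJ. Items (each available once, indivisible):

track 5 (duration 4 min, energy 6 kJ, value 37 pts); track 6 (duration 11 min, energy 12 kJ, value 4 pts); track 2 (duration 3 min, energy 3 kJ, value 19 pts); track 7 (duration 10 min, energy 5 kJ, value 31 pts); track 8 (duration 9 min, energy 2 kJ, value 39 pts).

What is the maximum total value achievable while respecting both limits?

Feasible sets respecting both limits:
- track 5+track 2+track 8: duration 16, energy 11, value 95
- track 5+track 2+track 7: duration 17, energy 14, value 87
- track 5+track 8: duration 13, energy 8, value 76
- track 5+track 7: duration 14, energy 11, value 68
Best: 95 pts.

95 pts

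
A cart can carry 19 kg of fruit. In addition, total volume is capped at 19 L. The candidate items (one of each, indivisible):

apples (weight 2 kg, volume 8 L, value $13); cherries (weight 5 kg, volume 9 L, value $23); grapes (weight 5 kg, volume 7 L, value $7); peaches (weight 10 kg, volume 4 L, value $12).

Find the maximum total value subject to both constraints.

Feasible sets respecting both limits:
- apples+cherries: weight 7, volume 17, value 36
- cherries+peaches: weight 15, volume 13, value 35
- apples+grapes+peaches: weight 17, volume 19, value 32
Best: $36.

$36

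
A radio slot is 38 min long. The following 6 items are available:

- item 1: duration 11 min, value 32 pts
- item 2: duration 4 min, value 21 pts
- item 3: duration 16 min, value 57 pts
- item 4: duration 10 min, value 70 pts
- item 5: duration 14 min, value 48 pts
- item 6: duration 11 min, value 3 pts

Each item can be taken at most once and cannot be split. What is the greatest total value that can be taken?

159 pts

Check high-value combinations within 38 min:
- item 1+item 3+item 4: duration 11+16+10=37, value 32+57+70=159
- item 1+item 4+item 5: duration 11+10+14=35, value 32+70+48=150
- item 2+item 3+item 4: duration 4+16+10=30, value 21+57+70=148
- item 2+item 4+item 5: duration 4+10+14=28, value 21+70+48=139
- item 3+item 4+item 6: duration 16+10+11=37, value 57+70+3=130
Best: 159 pts.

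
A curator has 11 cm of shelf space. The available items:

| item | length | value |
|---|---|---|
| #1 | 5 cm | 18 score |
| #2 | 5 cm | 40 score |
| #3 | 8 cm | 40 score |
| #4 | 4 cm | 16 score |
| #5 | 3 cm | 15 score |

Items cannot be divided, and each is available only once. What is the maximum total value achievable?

Check high-value combinations within 11 cm:
- #1+#2: length 5+5=10, value 18+40=58
- #2+#4: length 5+4=9, value 40+16=56
- #2+#5: length 5+3=8, value 40+15=55
- #3+#5: length 8+3=11, value 40+15=55
Best: 58 score.

58 score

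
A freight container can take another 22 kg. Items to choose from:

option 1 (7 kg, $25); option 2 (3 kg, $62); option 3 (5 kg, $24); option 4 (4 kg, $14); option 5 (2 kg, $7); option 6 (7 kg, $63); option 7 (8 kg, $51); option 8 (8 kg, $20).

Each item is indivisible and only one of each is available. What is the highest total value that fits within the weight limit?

$190

This is a 0/1 knapsack; check combinations near the capacity.
- option 2+option 4+option 6+option 7: weight 3+4+7+8=22, value 62+14+63+51=190
- option 2+option 5+option 6+option 7: weight 3+2+7+8=20, value 62+7+63+51=183
- option 2+option 6+option 7: weight 3+7+8=18, value 62+63+51=176
Best: $190.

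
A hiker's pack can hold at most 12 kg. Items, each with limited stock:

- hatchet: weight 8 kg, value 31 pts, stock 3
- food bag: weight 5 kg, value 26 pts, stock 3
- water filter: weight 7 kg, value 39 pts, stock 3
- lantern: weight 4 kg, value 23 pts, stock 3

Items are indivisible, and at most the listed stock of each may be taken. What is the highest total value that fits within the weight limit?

Top feasible selections:
- 3×lantern: weight 12, value 69
- 1×food bag + 1×water filter: weight 12, value 65
- 1×water filter + 1×lantern: weight 11, value 62
- 1×hatchet + 1×lantern: weight 12, value 54
Best: 69 pts.

69 pts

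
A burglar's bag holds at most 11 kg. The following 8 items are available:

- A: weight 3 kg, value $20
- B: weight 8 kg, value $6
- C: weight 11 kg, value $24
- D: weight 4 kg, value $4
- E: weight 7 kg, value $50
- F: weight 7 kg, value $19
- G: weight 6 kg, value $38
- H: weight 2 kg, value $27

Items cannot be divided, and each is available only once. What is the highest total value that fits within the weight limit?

$85

Check high-value combinations within 11 kg:
- A+G+H: weight 3+6+2=11, value 20+38+27=85
- E+H: weight 7+2=9, value 50+27=77
- A+E: weight 3+7=10, value 20+50=70
- G+H: weight 6+2=8, value 38+27=65
Best: $85.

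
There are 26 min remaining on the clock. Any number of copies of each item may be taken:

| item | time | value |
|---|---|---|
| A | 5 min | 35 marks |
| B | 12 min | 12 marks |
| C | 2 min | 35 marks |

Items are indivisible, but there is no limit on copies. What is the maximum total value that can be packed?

455 marks

Best value-per-unit is C at 35/2, and filling with it alone uses time 13×2=26. No mix of the others beats 13×35 = 455.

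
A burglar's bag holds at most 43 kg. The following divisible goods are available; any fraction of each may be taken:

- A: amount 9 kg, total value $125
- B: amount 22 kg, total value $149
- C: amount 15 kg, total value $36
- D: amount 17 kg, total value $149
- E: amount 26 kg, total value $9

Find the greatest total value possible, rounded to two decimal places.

Take in order of value per unit:
- A (125/9 per unit): all 9 → value 125, running total 125.00
- D (149/17 per unit): all 17 → value 149, running total 274.00
- B (149/22 per unit): 17 of 22 → value 17×149/22 = 115.1364, running total 389.14
Total 389.14.

389.14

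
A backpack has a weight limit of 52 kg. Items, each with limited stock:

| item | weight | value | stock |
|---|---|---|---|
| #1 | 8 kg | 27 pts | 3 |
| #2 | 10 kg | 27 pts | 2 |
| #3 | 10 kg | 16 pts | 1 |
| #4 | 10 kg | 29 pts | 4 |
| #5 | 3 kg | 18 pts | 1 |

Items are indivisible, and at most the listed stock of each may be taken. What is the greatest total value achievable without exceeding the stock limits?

161 pts

Top feasible selections:
- 1×#1 + 4×#4 + 1×#5: weight 51, value 161
- 2×#1 + 3×#4 + 1×#5: weight 49, value 159
Best: 161 pts.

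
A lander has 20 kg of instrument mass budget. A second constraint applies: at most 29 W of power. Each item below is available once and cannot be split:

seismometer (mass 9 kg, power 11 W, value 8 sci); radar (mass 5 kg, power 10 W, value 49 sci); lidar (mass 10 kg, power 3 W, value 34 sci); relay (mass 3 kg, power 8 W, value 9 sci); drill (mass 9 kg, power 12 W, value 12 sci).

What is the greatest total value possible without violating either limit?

Feasible sets respecting both limits:
- radar+lidar+relay: mass 18, power 21, value 92
- radar+lidar: mass 15, power 13, value 83
- seismometer+radar+relay: mass 17, power 29, value 66
- radar+drill: mass 14, power 22, value 61
Best: 92 sci.

92 sci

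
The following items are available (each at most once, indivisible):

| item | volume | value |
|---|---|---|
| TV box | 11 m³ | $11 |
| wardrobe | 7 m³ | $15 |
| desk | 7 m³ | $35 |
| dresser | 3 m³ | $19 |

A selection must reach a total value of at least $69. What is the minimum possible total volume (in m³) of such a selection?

17

Subsets with value ≥ 69, sorted by total volume:
- wardrobe+desk+dresser: volume 17, value 69
- TV box+wardrobe+desk+dresser: volume 28, value 80
Minimum volume: 17 m³.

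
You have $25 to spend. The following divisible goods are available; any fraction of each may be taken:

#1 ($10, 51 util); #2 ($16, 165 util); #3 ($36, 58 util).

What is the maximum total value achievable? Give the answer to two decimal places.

210.90

Take in order of value per unit:
- #2 (165/16 per unit): all 16 → value 165, running total 165.00
- #1 (51/10 per unit): 9 of 10 → value 9×51/10 = 45.9000, running total 210.90
Total 210.90.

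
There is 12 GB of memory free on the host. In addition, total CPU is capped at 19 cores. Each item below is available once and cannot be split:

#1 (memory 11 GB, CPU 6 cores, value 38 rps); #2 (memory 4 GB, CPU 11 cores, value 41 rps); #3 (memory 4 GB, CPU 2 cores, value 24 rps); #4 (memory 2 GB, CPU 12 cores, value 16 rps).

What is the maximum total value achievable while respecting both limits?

65 rps

Feasible sets respecting both limits:
- #2+#3: memory 8, CPU 13, value 65
- #2: memory 4, CPU 11, value 41
- #3+#4: memory 6, CPU 14, value 40
- #1: memory 11, CPU 6, value 38
Best: 65 rps.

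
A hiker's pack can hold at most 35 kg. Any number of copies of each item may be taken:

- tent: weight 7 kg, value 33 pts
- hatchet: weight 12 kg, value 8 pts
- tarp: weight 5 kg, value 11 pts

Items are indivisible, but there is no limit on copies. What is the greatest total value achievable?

165 pts

Best value-per-unit is tent at 33/7, and filling with it alone uses weight 5×7=35. No mix of the others beats 5×33 = 165.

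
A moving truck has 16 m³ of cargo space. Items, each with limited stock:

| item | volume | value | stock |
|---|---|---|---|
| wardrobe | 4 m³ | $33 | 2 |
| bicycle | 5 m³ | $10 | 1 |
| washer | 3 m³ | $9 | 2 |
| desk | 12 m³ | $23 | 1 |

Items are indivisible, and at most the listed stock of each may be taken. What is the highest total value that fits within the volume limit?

Top feasible selections:
- 2×wardrobe + 1×bicycle + 1×washer: volume 16, value 85
- 2×wardrobe + 2×washer: volume 14, value 84
Best: $85.

$85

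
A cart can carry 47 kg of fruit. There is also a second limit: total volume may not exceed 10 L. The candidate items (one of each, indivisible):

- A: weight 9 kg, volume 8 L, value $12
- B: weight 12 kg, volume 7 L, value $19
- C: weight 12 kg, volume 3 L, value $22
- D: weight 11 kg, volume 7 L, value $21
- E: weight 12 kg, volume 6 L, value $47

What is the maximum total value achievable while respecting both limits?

$69

Feasible sets respecting both limits:
- C+E: weight 24, volume 9, value 69
- E: weight 12, volume 6, value 47
- C+D: weight 23, volume 10, value 43
Best: $69.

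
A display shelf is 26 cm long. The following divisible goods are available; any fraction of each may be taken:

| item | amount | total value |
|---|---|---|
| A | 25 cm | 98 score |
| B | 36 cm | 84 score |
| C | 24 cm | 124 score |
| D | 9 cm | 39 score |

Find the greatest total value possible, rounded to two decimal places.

Take in order of value per unit:
- C (124/24 per unit): all 24 → value 124, running total 124.00
- D (39/9 per unit): 2 of 9 → value 2×39/9 = 8.6667, running total 132.67
Total 132.67.

132.67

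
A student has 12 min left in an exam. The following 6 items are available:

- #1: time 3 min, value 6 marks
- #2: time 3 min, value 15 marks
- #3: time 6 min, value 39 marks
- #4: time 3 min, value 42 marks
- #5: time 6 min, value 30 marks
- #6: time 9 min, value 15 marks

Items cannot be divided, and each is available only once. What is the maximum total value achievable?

Check high-value combinations within 12 min:
- #2+#3+#4: time 3+6+3=12, value 15+39+42=96
- #1+#3+#4: time 3+6+3=12, value 6+39+42=87
- #2+#4+#5: time 3+3+6=12, value 15+42+30=87
Best: 96 marks.

96 marks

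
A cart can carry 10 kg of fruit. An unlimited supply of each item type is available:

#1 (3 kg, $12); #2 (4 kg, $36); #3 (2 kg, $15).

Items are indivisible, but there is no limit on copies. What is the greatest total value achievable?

$87

Best value-per-unit is #2 at 36/4; filling with it alone gives 2×36 = 72.
Optimal mix: 2×#2 + 1×#3 → weight 10, value 87.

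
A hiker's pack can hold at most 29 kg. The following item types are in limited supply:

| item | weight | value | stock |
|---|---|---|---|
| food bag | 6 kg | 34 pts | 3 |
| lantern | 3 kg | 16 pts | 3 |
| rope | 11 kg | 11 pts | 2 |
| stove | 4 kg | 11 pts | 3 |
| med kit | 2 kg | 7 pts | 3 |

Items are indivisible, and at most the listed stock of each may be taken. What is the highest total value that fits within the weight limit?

Top feasible selections:
- 3×food bag + 3×lantern + 1×med kit: weight 29, value 157
- 3×food bag + 3×lantern: weight 27, value 150
- 3×food bag + 2×lantern + 2×med kit: weight 28, value 148
- 3×food bag + 2×lantern + 1×stove: weight 28, value 145
Best: 157 pts.

157 pts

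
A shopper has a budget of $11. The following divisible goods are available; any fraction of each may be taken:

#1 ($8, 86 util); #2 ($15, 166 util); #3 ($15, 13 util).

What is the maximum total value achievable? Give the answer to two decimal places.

Take in order of value per unit:
- #2 (166/15 per unit): 11 of 15 → value 11×166/15 = 121.7333, running total 121.73
Total 121.73.

121.73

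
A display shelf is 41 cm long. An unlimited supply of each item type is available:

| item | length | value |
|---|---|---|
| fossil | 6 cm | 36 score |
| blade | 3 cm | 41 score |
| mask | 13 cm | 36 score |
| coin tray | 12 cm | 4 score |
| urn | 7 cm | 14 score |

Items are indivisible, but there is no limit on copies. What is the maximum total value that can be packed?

Best value-per-unit is blade at 41/3, and filling with it alone uses length 13×3=39. No mix of the others beats 13×41 = 533.

533 score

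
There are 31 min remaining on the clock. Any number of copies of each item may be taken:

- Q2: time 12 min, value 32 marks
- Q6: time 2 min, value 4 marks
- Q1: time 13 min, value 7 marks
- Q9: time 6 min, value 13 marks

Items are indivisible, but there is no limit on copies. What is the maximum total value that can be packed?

77 marks

Best value-per-unit is Q2 at 32/12; filling with it alone gives 2×32 = 64.
Optimal mix: 2×Q2 + 1×Q9 → time 30, value 77.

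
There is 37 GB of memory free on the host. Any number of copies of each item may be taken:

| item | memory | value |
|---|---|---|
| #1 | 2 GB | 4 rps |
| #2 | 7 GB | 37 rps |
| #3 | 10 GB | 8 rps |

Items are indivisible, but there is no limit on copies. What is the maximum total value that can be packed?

189 rps

Best value-per-unit is #2 at 37/7; filling with it alone gives 5×37 = 185.
Optimal mix: 1×#1 + 5×#2 → memory 37, value 189.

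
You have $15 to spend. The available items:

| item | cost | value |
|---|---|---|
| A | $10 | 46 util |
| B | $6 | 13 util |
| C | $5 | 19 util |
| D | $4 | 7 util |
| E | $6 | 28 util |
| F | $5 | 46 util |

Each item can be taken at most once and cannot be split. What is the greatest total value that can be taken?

Check high-value combinations within $15:
- A+F: cost 10+5=15, value 46+46=92
- D+E+F: cost 4+6+5=15, value 7+28+46=81
- E+F: cost 6+5=11, value 28+46=74
- C+D+F: cost 5+4+5=14, value 19+7+46=72
- B+D+F: cost 6+4+5=15, value 13+7+46=66
Best: 92 util.

92 util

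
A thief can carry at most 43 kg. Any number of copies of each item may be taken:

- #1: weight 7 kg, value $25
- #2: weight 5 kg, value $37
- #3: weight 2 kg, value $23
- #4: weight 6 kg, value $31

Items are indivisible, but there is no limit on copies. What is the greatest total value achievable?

Best value-per-unit is #3 at 23/2, and filling with it alone uses weight 21×2=42. No mix of the others beats 21×23 = 483.

$483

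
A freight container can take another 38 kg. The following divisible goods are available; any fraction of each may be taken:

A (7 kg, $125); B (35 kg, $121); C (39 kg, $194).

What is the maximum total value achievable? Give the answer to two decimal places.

279.21

Take in order of value per unit:
- A (125/7 per unit): all 7 → value 125, running total 125.00
- C (194/39 per unit): 31 of 39 → value 31×194/39 = 154.2051, running total 279.21
Total 279.21.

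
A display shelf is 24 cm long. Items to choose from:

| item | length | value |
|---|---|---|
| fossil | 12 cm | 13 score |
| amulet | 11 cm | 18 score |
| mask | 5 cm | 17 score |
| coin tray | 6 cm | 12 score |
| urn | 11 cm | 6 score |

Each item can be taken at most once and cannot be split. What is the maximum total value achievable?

This is a 0/1 knapsack; check combinations near the capacity.
- amulet+mask+coin tray: length 11+5+6=22, value 18+17+12=47
- fossil+mask+coin tray: length 12+5+6=23, value 13+17+12=42
- amulet+mask: length 11+5=16, value 18+17=35
- mask+coin tray+urn: length 5+6+11=22, value 17+12+6=35
Best: 47 score.

47 score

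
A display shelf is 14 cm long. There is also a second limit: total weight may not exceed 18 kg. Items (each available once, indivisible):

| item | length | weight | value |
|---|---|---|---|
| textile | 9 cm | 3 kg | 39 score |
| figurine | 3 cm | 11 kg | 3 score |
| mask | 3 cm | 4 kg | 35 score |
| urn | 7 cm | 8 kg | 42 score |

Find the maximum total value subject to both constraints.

77 score

Feasible sets respecting both limits:
- mask+urn: length 10, weight 12, value 77
- textile+mask: length 12, weight 7, value 74
- textile+figurine: length 12, weight 14, value 42
- urn: length 7, weight 8, value 42
Best: 77 score.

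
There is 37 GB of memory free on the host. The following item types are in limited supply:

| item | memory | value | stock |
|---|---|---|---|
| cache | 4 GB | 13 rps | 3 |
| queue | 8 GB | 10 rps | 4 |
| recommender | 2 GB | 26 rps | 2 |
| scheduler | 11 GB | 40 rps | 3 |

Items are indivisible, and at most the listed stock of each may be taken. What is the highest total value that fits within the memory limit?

172 rps

Top feasible selections:
- 2×recommender + 3×scheduler: memory 37, value 172
- 2×cache + 2×recommender + 2×scheduler: memory 34, value 158
Best: 172 rps.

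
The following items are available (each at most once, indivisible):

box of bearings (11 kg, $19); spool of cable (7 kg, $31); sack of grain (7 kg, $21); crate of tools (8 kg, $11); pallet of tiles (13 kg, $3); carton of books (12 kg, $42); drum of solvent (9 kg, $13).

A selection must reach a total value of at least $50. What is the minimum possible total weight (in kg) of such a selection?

Subsets with value ≥ 50, sorted by total weight:
- spool of cable+sack of grain: weight 14, value 52
- box of bearings+spool of cable: weight 18, value 50
Minimum weight: 14 kg.

14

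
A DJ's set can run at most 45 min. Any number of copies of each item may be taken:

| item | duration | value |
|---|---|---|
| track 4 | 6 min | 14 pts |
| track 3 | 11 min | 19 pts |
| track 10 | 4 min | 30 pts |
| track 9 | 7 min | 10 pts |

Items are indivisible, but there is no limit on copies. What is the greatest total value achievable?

Best value-per-unit is track 10 at 30/4, and filling with it alone uses duration 11×4=44. No mix of the others beats 11×30 = 330.

330 pts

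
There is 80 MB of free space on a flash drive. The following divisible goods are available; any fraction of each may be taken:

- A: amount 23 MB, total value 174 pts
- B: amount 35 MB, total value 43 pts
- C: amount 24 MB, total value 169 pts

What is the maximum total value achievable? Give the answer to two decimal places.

Take in order of value per unit:
- A (174/23 per unit): all 23 → value 174, running total 174.00
- C (169/24 per unit): all 24 → value 169, running total 343.00
- B (43/35 per unit): 33 of 35 → value 33×43/35 = 40.5429, running total 383.54
Total 383.54.

383.54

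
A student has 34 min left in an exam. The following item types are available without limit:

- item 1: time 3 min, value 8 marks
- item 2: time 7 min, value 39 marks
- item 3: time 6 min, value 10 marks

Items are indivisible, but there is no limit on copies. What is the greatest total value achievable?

Best value-per-unit is item 2 at 39/7; filling with it alone gives 4×39 = 156.
Optimal mix: 2×item 1 + 4×item 2 → time 34, value 172.

172 marks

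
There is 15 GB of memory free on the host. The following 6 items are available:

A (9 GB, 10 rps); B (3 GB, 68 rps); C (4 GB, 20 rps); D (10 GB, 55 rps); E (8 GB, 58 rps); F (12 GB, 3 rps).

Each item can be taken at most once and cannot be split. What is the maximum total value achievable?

Check high-value combinations within 15 GB:
- B+C+E: memory 3+4+8=15, value 68+20+58=146
- B+E: memory 3+8=11, value 68+58=126
- B+D: memory 3+10=13, value 68+55=123
- B+C: memory 3+4=7, value 68+20=88
- A+B: memory 9+3=12, value 10+68=78
Best: 146 rps.

146 rps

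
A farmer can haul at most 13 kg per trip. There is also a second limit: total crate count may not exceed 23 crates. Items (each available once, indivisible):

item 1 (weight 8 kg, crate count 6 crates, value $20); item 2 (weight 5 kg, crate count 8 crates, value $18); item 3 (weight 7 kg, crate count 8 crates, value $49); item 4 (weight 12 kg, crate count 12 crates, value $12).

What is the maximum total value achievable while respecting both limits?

Feasible sets respecting both limits:
- item 2+item 3: weight 12, crate count 16, value 67
- item 3: weight 7, crate count 8, value 49
- item 1+item 2: weight 13, crate count 14, value 38
Best: $67.

$67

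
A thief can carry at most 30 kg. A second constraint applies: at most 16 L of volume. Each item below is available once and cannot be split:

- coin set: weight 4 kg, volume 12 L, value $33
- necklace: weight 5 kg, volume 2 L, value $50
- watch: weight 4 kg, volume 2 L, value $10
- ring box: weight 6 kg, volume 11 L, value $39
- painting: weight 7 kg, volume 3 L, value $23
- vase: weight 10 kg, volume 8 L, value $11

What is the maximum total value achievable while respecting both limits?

$112

Feasible sets respecting both limits:
- necklace+ring box+painting: weight 18, volume 16, value 112
- necklace+watch+ring box: weight 15, volume 15, value 99
- necklace+watch+painting+vase: weight 26, volume 15, value 94
- coin set+necklace+watch: weight 13, volume 16, value 93
Best: $112.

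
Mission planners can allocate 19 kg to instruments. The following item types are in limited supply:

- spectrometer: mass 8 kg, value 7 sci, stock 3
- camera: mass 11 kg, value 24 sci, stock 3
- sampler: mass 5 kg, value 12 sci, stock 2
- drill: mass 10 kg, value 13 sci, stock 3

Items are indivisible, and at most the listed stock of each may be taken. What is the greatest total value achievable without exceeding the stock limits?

Best selections within mass 19 and stock limits:
- 1×camera + 1×sampler: mass 16, value 36
- 1×spectrometer + 2×sampler: mass 18, value 31
Best: 36 sci.

36 sci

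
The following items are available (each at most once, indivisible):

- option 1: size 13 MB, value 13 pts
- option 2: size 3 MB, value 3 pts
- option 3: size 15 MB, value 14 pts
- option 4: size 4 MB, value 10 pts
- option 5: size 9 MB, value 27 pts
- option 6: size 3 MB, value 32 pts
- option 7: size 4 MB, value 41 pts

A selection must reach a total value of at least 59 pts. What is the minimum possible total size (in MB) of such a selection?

Subsets with value ≥ 59, sorted by total size:
- option 6+option 7: size 7, value 73
- option 2+option 6+option 7: size 10, value 76
- option 4+option 6+option 7: size 11, value 83
- option 5+option 6: size 12, value 59
Minimum size: 7 MB.

7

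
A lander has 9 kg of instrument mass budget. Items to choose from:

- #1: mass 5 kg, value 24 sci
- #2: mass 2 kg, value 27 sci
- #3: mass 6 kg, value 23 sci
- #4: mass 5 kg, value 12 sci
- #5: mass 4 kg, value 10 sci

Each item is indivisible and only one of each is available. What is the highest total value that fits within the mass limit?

Check high-value combinations within 9 kg:
- #1+#2: mass 5+2=7, value 24+27=51
- #2+#3: mass 2+6=8, value 27+23=50
- #2+#4: mass 2+5=7, value 27+12=39
- #2+#5: mass 2+4=6, value 27+10=37
- #1+#5: mass 5+4=9, value 24+10=34
Best: 51 sci.

51 sci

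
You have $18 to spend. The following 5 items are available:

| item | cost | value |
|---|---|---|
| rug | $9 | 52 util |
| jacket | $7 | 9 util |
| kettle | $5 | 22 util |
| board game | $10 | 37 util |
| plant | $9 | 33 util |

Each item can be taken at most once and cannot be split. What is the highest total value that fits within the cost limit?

This is a 0/1 knapsack; check combinations near the capacity.
- rug+plant: cost 9+9=18, value 52+33=85
- rug+kettle: cost 9+5=14, value 52+22=74
- rug+jacket: cost 9+7=16, value 52+9=61
- kettle+board game: cost 5+10=15, value 22+37=59
Best: 85 util.

85 util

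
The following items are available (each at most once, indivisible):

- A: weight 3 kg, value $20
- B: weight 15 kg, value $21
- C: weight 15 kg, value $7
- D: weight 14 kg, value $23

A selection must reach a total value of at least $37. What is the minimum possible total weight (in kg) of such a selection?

Subsets with value ≥ 37, sorted by total weight:
- A+D: weight 17, value 43
- A+B: weight 18, value 41
Minimum weight: 17 kg.

17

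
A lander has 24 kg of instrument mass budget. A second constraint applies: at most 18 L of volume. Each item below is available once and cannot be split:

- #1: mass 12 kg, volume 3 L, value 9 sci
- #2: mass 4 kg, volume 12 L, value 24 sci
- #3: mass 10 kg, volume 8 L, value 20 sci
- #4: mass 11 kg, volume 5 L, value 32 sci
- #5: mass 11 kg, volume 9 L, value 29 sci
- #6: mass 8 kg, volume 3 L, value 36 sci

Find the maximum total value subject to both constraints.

Feasible sets respecting both limits:
- #1+#2+#6: mass 24, volume 18, value 69
- #4+#6: mass 19, volume 8, value 68
- #5+#6: mass 19, volume 12, value 65
Best: 69 sci.

69 sci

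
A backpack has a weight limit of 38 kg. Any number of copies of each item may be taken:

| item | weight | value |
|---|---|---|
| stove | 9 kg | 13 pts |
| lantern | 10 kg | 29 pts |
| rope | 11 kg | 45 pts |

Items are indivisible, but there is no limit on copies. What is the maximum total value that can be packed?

135 pts

Best value-per-unit is rope at 45/11, and filling with it alone uses weight 3×11=33. No mix of the others beats 3×45 = 135.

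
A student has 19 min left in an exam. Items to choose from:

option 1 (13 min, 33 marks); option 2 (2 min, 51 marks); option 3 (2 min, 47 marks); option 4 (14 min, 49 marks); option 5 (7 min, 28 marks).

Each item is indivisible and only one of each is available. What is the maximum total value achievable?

147 marks

Check high-value combinations within 19 min:
- option 2+option 3+option 4: time 2+2+14=18, value 51+47+49=147
- option 1+option 2+option 3: time 13+2+2=17, value 33+51+47=131
- option 2+option 3+option 5: time 2+2+7=11, value 51+47+28=126
- option 2+option 4: time 2+14=16, value 51+49=100
- option 2+option 3: time 2+2=4, value 51+47=98
Best: 147 marks.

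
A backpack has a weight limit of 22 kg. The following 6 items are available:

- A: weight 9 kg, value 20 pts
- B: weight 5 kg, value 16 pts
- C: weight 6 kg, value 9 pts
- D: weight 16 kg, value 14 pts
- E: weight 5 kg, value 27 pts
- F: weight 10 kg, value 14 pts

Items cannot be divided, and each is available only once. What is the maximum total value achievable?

63 pts

Check high-value combinations within 22 kg:
- A+B+E: weight 9+5+5=19, value 20+16+27=63
- B+E+F: weight 5+5+10=20, value 16+27+14=57
- A+C+E: weight 9+6+5=20, value 20+9+27=56
- B+C+E: weight 5+6+5=16, value 16+9+27=52
Best: 63 pts.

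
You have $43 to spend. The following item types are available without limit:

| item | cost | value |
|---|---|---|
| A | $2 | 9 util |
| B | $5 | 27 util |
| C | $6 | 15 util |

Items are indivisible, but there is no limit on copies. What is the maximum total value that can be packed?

225 util

Best value-per-unit is B at 27/5; filling with it alone gives 8×27 = 216.
Optimal mix: 4×A + 7×B → cost 43, value 225.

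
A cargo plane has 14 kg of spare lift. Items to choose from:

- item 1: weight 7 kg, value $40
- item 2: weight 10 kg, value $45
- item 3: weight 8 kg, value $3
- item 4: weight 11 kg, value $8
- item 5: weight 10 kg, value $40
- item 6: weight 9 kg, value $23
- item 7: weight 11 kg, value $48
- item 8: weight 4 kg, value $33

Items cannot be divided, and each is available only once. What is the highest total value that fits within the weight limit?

$78

Check high-value combinations within 14 kg:
- item 2+item 8: weight 10+4=14, value 45+33=78
- item 1+item 8: weight 7+4=11, value 40+33=73
- item 5+item 8: weight 10+4=14, value 40+33=73
Best: $78.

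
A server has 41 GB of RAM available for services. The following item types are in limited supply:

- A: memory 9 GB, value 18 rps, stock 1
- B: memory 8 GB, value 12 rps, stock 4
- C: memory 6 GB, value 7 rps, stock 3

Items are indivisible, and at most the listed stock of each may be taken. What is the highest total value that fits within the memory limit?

Best selections within memory 41 and stock limits:
- 1×A + 4×B: memory 41, value 66
- 1×A + 3×B + 1×C: memory 39, value 61
- 1×A + 2×B + 2×C: memory 37, value 56
Best: 66 rps.

66 rps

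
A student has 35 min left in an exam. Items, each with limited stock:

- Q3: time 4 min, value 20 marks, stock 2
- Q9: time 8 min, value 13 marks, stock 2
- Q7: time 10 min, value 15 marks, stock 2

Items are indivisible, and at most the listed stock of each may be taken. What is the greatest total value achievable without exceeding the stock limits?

Best selections within time 35 and stock limits:
- 2×Q3 + 2×Q9 + 1×Q7: time 34, value 81
- 2×Q3 + 2×Q7: time 28, value 70
- 2×Q3 + 1×Q9 + 1×Q7: time 26, value 68
Best: 81 marks.

81 marks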